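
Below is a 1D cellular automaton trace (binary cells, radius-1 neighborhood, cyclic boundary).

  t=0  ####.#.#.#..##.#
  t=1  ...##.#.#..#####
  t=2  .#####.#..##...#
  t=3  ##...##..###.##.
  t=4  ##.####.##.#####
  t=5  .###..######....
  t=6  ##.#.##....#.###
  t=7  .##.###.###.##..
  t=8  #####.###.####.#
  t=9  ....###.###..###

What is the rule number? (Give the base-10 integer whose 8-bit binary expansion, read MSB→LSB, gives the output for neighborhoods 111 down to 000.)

  ### -> .   bit 7 = 0  t=0,i=0
  ##. -> #   bit 6 = 1  t=0,i=3
  #.# -> #   bit 5 = 1  t=0,i=4
  #.. -> .   bit 4 = 0  t=0,i=10
  .## -> #   bit 3 = 1  t=0,i=12
  .#. -> .   bit 2 = 0  t=0,i=5
  ..# -> #   bit 1 = 1  t=0,i=11
  ... -> #   bit 0 = 1  t=1,i=1
  bits 01101011 = 107

107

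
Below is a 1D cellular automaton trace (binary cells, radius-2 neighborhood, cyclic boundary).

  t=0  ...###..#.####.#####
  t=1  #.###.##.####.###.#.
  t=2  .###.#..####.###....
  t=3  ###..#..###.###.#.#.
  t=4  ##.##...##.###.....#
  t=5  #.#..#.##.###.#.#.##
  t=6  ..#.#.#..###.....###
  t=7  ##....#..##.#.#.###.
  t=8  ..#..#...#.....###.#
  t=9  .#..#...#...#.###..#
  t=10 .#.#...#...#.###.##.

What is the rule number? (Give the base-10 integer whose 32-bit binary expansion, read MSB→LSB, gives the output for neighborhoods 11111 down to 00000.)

  ##### -> .   bit 31 = 0  t=0,i=17
  ####. -> #   bit 30 = 1  t=0,i=12
  ###.# -> .   bit 29 = 0  t=0,i=13
  ###.. -> .   bit 28 = 0  t=0,i=5
  ##.## -> #   bit 27 = 1  t=0,i=14
  ##.#. -> .   bit 26 = 0  t=1,i=17
  ##..# -> #   bit 25 = 1  t=0,i=6
  ##... -> #   bit 24 = 1  t=0,i=0
  #.### -> #   bit 23 = 1  t=0,i=10
  #.##. -> .   bit 22 = 0  t=1,i=6
  #.#.# -> .   bit 21 = 0  t=1,i=0
  #.#.. -> #   bit 20 = 1  t=2,i=5
  #..## -> .   bit 19 = 0  t=2,i=7
  #..#. -> #   bit 18 = 1  t=0,i=7
  #...# -> .   bit 17 = 0  t=0,i=1
  #.... -> .   bit 16 = 0  t=2,i=17
  .#### -> #   bit 15 = 1  t=0,i=11
  .###. -> #   bit 14 = 1  t=0,i=4
  .##.# -> .   bit 13 = 0  t=1,i=7
  .##.. -> .   bit 12 = 0  t=4,i=4
  .#.## -> #   bit 11 = 1  t=0,i=9
  .#.#. -> .   bit 10 = 0  t=1,i=19
  .#..# -> .   bit 9 = 0  t=2,i=6
  .#... -> .   bit 8 = 0  t=8,i=6
  ..### -> #   bit 7 = 1  t=0,i=3
  ..##. -> #   bit 6 = 1  t=4,i=8
  ..#.# -> .   bit 5 = 0  t=0,i=8
  ..#.. -> .   bit 4 = 0  t=3,i=5
  ...## -> #   bit 3 = 1  t=0,i=2
  ...#. -> #   bit 2 = 1  t=7,i=5
  ....# -> .   bit 1 = 0  t=2,i=19
  ..... -> #   bit 0 = 1  t=2,i=18
  bits 01001011100101001100100011001101 = 1268041933

1268041933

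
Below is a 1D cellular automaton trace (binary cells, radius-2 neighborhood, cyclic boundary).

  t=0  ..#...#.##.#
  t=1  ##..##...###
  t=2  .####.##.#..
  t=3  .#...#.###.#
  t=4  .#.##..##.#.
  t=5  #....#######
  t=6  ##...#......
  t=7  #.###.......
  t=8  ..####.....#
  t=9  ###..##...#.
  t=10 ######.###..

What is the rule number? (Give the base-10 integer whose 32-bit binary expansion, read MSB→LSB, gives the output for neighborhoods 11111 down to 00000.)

  ##### -> .   bit 31 = 0  t=1,i=11
  ####. -> .   bit 30 = 0  t=1,i=0
  ###.# -> .   bit 29 = 0  t=2,i=4
  ###.. -> #   bit 28 = 1  t=1,i=1
  ##.## -> #   bit 27 = 1  t=2,i=5
  ##.#. -> #   bit 26 = 1  t=0,i=10
  ##..# -> #   bit 25 = 1  t=1,i=2
  ##... -> #   bit 24 = 1  t=1,i=6
  #.### -> #   bit 23 = 1  t=3,i=7
  #.##. -> .   bit 22 = 0  t=0,i=8
  #.#.# -> .   bit 21 = 0  t=3,i=11
  #.#.. -> #   bit 20 = 1  t=0,i=11
  #..## -> #   bit 19 = 1  t=1,i=3
  #..#. -> #   bit 18 = 1  t=0,i=1
  #...# -> #   bit 17 = 1  t=0,i=4
  #.... -> .   bit 16 = 0  t=5,i=2
  .#### -> .   bit 15 = 0  t=1,i=10
  .###. -> #   bit 14 = 1  t=3,i=8
  .##.# -> #   bit 13 = 1  t=0,i=9
  .##.. -> .   bit 12 = 0  t=1,i=5
  .#.## -> .   bit 11 = 0  t=0,i=7
  .#.#. -> .   bit 10 = 0  t=3,i=0
  .#..# -> #   bit 9 = 1  t=0,i=0
  .#... -> .   bit 8 = 0  t=0,i=3
  ..### -> #   bit 7 = 1  t=1,i=9
  ..##. -> #   bit 6 = 1  t=1,i=4
  ..#.# -> .   bit 5 = 0  t=0,i=6
  ..#.. -> .   bit 4 = 0  t=0,i=2
  ...## -> .   bit 3 = 0  t=1,i=8
  ...#. -> #   bit 2 = 1  t=0,i=5
  ....# -> .   bit 1 = 0  t=5,i=3
  ..... -> .   bit 0 = 0  t=6,i=8
  bits 00011111100111100110001011000100 = 530473668

530473668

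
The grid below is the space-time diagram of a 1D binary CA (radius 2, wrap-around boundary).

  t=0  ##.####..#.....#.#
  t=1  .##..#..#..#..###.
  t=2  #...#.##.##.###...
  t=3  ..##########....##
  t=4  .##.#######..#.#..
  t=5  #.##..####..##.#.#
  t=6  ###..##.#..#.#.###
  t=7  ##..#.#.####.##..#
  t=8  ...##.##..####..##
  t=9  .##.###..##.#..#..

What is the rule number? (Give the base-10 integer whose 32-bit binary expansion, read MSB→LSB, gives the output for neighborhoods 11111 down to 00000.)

3900648108

  ##### -> #   bit 31 = 1  t=3,i=4
  ####. -> #   bit 30 = 1  t=0,i=5
  ###.# -> #   bit 29 = 1  t=0,i=1
  ###.. -> .   bit 28 = 0  t=0,i=6
  ##.## -> #   bit 27 = 1  t=0,i=2
  ##.#. -> .   bit 26 = 0  t=5,i=14
  ##..# -> .   bit 25 = 0  t=0,i=7
  ##... -> .   bit 24 = 0  t=2,i=15
  #.### -> .   bit 23 = 0  t=0,i=3
  #.##. -> #   bit 22 = 1  t=2,i=6
  #.#.# -> #   bit 21 = 1  t=5,i=15
  #.#.. -> #   bit 20 = 1  t=4,i=15
  #..## -> #   bit 19 = 1  t=1,i=0
  #..#. -> #   bit 18 = 1  t=0,i=8
  #...# -> #   bit 17 = 1  t=2,i=2
  #.... -> #   bit 16 = 1  t=0,i=11
  .#### -> .   bit 15 = 0  t=0,i=4
  .###. -> .   bit 14 = 0  t=0,i=0
  .##.# -> #   bit 13 = 1  t=2,i=7
  .##.. -> .   bit 12 = 0  t=1,i=2
  .#.## -> #   bit 11 = 1  t=0,i=16
  .#.#. -> .   bit 10 = 0  t=4,i=14
  .#..# -> #   bit 9 = 1  t=1,i=6
  .#... -> .   bit 8 = 0  t=0,i=10
  ..### -> #   bit 7 = 1  t=1,i=14
  ..##. -> .   bit 6 = 0  t=1,i=1
  ..#.# -> #   bit 5 = 1  t=0,i=15
  ..#.. -> .   bit 4 = 0  t=0,i=9
  ...## -> #   bit 3 = 1  t=3,i=15
  ...#. -> #   bit 2 = 1  t=0,i=14
  ....# -> .   bit 1 = 0  t=0,i=13
  ..... -> .   bit 0 = 0  t=0,i=12
  bits 11101000011111110010101010101100 = 3900648108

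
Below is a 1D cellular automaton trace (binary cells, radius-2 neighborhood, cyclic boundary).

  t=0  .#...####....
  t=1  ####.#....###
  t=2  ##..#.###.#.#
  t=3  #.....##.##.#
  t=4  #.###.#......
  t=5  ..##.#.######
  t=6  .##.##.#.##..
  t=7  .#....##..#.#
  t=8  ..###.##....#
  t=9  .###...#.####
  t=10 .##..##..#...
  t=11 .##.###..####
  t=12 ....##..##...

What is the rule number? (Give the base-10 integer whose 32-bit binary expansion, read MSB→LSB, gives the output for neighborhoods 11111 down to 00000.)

  ##### -> #   bit 31 = 1  t=1,i=0
  ####. -> .   bit 30 = 0  t=0,i=7
  ###.# -> .   bit 29 = 0  t=1,i=3
  ###.. -> .   bit 28 = 0  t=0,i=8
  ##.## -> .   bit 27 = 0  t=3,i=8
  ##.#. -> #   bit 26 = 1  t=1,i=4
  ##..# -> .   bit 25 = 0  t=2,i=2
  ##... -> .   bit 24 = 0  t=0,i=9
  #.### -> #   bit 23 = 1  t=2,i=6
  #.##. -> .   bit 22 = 0  t=3,i=9
  #.#.# -> #   bit 21 = 1  t=2,i=10
  #.#.. -> .   bit 20 = 0  t=1,i=5
  #..## -> #   bit 19 = 1  t=5,i=1
  #..#. -> .   bit 18 = 0  t=2,i=3
  #...# -> #   bit 17 = 1  t=0,i=3
  #.... -> #   bit 16 = 1  t=0,i=10
  .#### -> .   bit 15 = 0  t=0,i=6
  .###. -> #   bit 14 = 1  t=2,i=0
  .##.# -> .   bit 13 = 0  t=3,i=7
  .##.. -> #   bit 12 = 1  t=3,i=0
  .#.## -> .   bit 11 = 0  t=2,i=5
  .#.#. -> .   bit 10 = 0  t=7,i=0
  .#..# -> .   bit 9 = 0  t=8,i=0
  .#... -> #   bit 8 = 1  t=0,i=2
  ..### -> #   bit 7 = 1  t=0,i=5
  ..##. -> #   bit 6 = 1  t=3,i=6
  ..#.# -> .   bit 5 = 0  t=2,i=4
  ..#.. -> #   bit 4 = 1  t=0,i=1
  ...## -> .   bit 3 = 0  t=0,i=4
  ...#. -> #   bit 2 = 1  t=0,i=0
  ....# -> #   bit 1 = 1  t=0,i=12
  ..... -> #   bit 0 = 1  t=0,i=11
  bits 10000100101010110101000111010111 = 2225820119

2225820119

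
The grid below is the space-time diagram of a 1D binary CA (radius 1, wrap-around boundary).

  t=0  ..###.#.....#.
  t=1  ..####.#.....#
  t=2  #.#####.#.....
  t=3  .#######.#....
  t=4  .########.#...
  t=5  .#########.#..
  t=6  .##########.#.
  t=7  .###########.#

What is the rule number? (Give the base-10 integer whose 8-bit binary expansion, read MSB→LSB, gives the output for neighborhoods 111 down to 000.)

  ### -> #   bit 7 = 1  t=0,i=3
  ##. -> #   bit 6 = 1  t=0,i=4
  #.# -> #   bit 5 = 1  t=0,i=5
  #.. -> #   bit 4 = 1  t=0,i=7
  .## -> #   bit 3 = 1  t=0,i=2
  .#. -> .   bit 2 = 0  t=0,i=6
  ..# -> .   bit 1 = 0  t=0,i=1
  ... -> .   bit 0 = 0  t=0,i=0
  bits 11111000 = 248

248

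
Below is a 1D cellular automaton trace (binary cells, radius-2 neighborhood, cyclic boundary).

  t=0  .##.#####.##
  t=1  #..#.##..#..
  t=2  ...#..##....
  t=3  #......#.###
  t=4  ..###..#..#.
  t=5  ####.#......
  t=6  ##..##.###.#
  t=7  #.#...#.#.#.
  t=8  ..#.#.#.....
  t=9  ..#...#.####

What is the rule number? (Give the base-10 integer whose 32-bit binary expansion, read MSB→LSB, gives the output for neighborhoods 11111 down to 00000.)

  nb #####: next=#  (t=0,i=6, bit31=1)
  nb ####.: next=.  (t=0,i=7, bit30=0)
  nb ###.#: next=.  (t=0,i=8, bit29=0)
  nb ###..: next=.  (t=3,i=0, bit28=0)
  nb ##.##: next=#  (t=0,i=0, bit27=1)
  nb ##.#.: next=#  (t=5,i=4, bit26=1)
  nb ##..#: next=#  (t=1,i=7, bit25=1)
  nb ##...: next=.  (t=2,i=8, bit24=0)
  nb #.###: next=.  (t=0,i=4, bit23=0)
  nb #.##.: next=.  (t=0,i=1, bit22=0)
  nb #.#.#: next=.  (t=7,i=0, bit21=0)
  nb #.#..: next=#  (t=5,i=5, bit20=1)
  nb #..##: next=.  (t=2,i=5, bit19=0)
  nb #..#.: next=.  (t=1,i=2, bit18=0)
  nb #...#: next=#  (t=4,i=0, bit17=1)
  nb #....: next=#  (t=2,i=9, bit16=1)
  nb .####: next=#  (t=0,i=5, bit15=1)
  nb .###.: next=#  (t=4,i=3, bit14=1)
  nb .##.#: next=.  (t=0,i=2, bit13=0)
  nb .##..: next=#  (t=1,i=6, bit12=1)
  nb .#.##: next=.  (t=1,i=4, bit11=0)
  nb .#.#.: next=.  (t=7,i=1, bit10=0)
  nb .#..#: next=.  (t=1,i=1, bit9=0)
  nb .#...: next=.  (t=4,i=11, bit8=0)
  nb ..###: next=#  (t=4,i=2, bit7=1)
  nb ..##.: next=.  (t=2,i=6, bit6=0)
  nb ..#.#: next=#  (t=1,i=3, bit5=1)
  nb ..#..: next=.  (t=1,i=0, bit4=0)
  nb ...##: next=#  (t=4,i=1, bit3=1)
  nb ...#.: next=.  (t=2,i=2, bit2=0)
  nb ....#: next=.  (t=2,i=1, bit1=0)
  nb .....: next=#  (t=2,i=0, bit0=1)
  bits 10001110000100111101000010101001 = 2383663273

2383663273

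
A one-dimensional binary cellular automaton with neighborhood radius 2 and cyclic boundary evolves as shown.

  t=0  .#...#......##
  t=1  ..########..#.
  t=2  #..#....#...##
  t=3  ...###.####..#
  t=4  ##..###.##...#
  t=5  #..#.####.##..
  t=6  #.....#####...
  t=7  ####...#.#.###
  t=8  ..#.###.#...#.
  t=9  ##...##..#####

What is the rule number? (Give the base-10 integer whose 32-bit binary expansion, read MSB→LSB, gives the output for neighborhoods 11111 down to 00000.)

1766573397

  [31] ##### => .  t=1,i=4
  [30] ####. => #  t=1,i=8
  [29] ###.# => #  t=3,i=5
  [28] ###.. => .  t=1,i=9
  [27] ##.## => #  t=3,i=6
  [26] ##.#. => .  t=0,i=0
  [25] ##..# => .  t=1,i=10
  [24] ##... => #  t=4,i=10
  [23] #.### => .  t=3,i=7
  [22] #.##. => #  t=4,i=8
  [21] #.#.# => .  t=7,i=9
  [20] #.#.. => .  t=0,i=1
  [19] #..## => #  t=4,i=3
  [18] #..#. => .  t=1,i=11
  [17] #...# => #  t=0,i=3
  [16] #.... => #  t=0,i=7
  [15] .#### => #  t=1,i=3
  [14] .###. => #  t=2,i=13
  [13] .##.# => .  t=0,i=13
  [12] .##.. => .  t=4,i=9
  [11] .#.## => .  t=5,i=4
  [10] .#.#. => #  t=7,i=8
  [9] .#..# => .  t=5,i=1
  [8] .#... => #  t=0,i=2
  [7] ..### => .  t=1,i=2
  [6] ..##. => #  t=0,i=12
  [5] ..#.# => .  t=5,i=3
  [4] ..#.. => #  t=0,i=5
  [3] ...## => .  t=0,i=11
  [2] ...#. => #  t=0,i=4
  [1] ....# => .  t=0,i=10
  [0] ..... => #  t=0,i=8
  bits 01101001010010111100010101010101 = 1766573397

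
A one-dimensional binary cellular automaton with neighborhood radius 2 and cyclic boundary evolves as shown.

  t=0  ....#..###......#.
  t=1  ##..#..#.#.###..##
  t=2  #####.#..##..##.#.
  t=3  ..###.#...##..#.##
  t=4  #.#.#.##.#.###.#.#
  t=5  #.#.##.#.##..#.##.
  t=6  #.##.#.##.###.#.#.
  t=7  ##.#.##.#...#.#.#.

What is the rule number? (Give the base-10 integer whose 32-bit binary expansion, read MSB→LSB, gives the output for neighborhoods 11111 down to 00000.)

4063574425

  #####|#  b31=1 t=2,i=2
  ####.|#  b30=1 t=1,i=0
  ###.#|#  b29=1 t=2,i=4
  ###..|#  b28=1 t=0,i=9
  ##.##|.  b27=0 t=6,i=9
  ##.#.|.  b26=0 t=2,i=5
  ##..#|#  b25=1 t=1,i=2
  ##...|.  b24=0 t=0,i=10
  #.###|.  b23=0 t=1,i=11
  #.##.|.  b22=0 t=3,i=16
  #.#.#|#  b21=1 t=1,i=9
  #.#..|#  b20=1 t=2,i=6
  #..##|.  b19=0 t=0,i=6
  #..#.|#  b18=1 t=1,i=3
  #...#|.  b17=0 t=3,i=8
  #....|#  b16=1 t=0,i=0
  .####|.  b15=0 t=1,i=17
  .###.|.  b14=0 t=0,i=8
  .##.#|#  b13=1 t=2,i=14
  .##..|#  b12=1 t=2,i=10
  .#.##|#  b11=1 t=1,i=10
  .#.#.|.  b10=0 t=1,i=8
  .#..#|.  b9=0 t=0,i=5
  .#...|#  b8=1 t=0,i=17
  ..###|#  b7=1 t=0,i=7
  ..##.|.  b6=0 t=2,i=9
  ..#.#|.  b5=0 t=1,i=7
  ..#..|#  b4=1 t=0,i=4
  ...##|#  b3=1 t=3,i=9
  ...#.|.  b2=0 t=0,i=3
  ....#|.  b1=0 t=0,i=2
  .....|#  b0=1 t=0,i=1
  bits 11110010001101010011100110011001 = 4063574425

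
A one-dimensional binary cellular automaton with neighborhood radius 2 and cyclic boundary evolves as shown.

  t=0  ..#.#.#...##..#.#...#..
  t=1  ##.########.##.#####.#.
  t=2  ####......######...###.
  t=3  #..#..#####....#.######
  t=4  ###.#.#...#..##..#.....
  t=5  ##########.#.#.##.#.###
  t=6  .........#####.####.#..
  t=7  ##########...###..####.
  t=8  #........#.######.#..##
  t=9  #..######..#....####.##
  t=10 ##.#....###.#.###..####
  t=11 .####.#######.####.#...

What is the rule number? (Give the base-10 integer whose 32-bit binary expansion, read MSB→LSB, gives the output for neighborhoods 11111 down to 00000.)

1056335823

  [31] ##### => .  t=1,i=5
  [30] ####. => .  t=1,i=9
  [29] ###.# => #  t=1,i=10
  [28] ###.. => #  t=2,i=3
  [27] ##.## => #  t=1,i=2
  [26] ##.#. => #  t=1,i=20
  [25] ##..# => #  t=0,i=12
  [24] ##... => .  t=2,i=4
  [23] #.### => #  t=1,i=3
  [22] #.##. => #  t=1,i=0
  [21] #.#.# => #  t=0,i=4
  [20] #.#.. => #  t=0,i=6
  [19] #..## => .  t=3,i=5
  [18] #..#. => #  t=0,i=13
  [17] #...# => #  t=0,i=8
  [16] #.... => .  t=0,i=22
  [15] .#### => .  t=1,i=4
  [14] .###. => #  t=2,i=20
  [13] .##.# => #  t=1,i=1
  [12] .##.. => .  t=0,i=11
  [11] .#.## => .  t=1,i=22
  [10] .#.#. => #  t=0,i=3
  [9] .#..# => #  t=3,i=4
  [8] .#... => #  t=0,i=7
  [7] ..### => #  t=2,i=10
  [6] ..##. => #  t=0,i=10
  [5] ..#.# => .  t=0,i=2
  [4] ..#.. => .  t=0,i=20
  [3] ...## => #  t=0,i=9
  [2] ...#. => #  t=0,i=1
  [1] ....# => #  t=0,i=0
  [0] ..... => #  t=2,i=6
  bits 00111110111101100110011111001111 = 1056335823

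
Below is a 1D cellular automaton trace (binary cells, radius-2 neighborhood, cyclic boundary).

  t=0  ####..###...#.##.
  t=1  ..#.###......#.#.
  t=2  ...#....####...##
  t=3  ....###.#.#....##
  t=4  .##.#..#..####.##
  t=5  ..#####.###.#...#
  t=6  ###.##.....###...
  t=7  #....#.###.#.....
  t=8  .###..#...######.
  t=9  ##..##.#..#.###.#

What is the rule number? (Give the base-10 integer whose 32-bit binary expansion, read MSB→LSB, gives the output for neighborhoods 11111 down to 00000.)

3323804611

  nb #####: next=#  (t=5,i=4, bit31=1)
  nb ####.: next=#  (t=0,i=2, bit30=1)
  nb ###.#: next=.  (t=3,i=6, bit29=0)
  nb ###..: next=.  (t=0,i=3, bit28=0)
  nb ##.##: next=.  (t=0,i=16, bit27=0)
  nb ##.#.: next=#  (t=3,i=7, bit26=1)
  nb ##..#: next=#  (t=0,i=4, bit25=1)
  nb ##...: next=.  (t=0,i=9, bit24=0)
  nb #.###: next=.  (t=0,i=0, bit23=0)
  nb #.##.: next=.  (t=0,i=14, bit22=0)
  nb #.#.#: next=.  (t=3,i=8, bit21=0)
  nb #.#..: next=#  (t=1,i=15, bit20=1)
  nb #..##: next=#  (t=0,i=5, bit19=1)
  nb #..#.: next=#  (t=4,i=6, bit18=1)
  nb #...#: next=.  (t=0,i=10, bit17=0)
  nb #....: next=#  (t=1,i=8, bit16=1)
  nb .####: next=.  (t=0,i=1, bit15=0)
  nb .###.: next=.  (t=0,i=7, bit14=0)
  nb .##.#: next=#  (t=0,i=15, bit13=1)
  nb .##..: next=#  (t=2,i=16, bit12=1)
  nb .#.##: next=#  (t=0,i=13, bit11=1)
  nb .#.#.: next=.  (t=1,i=14, bit10=0)
  nb .#..#: next=#  (t=4,i=5, bit9=1)
  nb .#...: next=#  (t=1,i=16, bit8=1)
  nb ..###: next=#  (t=0,i=6, bit7=1)
  nb ..##.: next=#  (t=2,i=15, bit6=1)
  nb ..#.#: next=.  (t=0,i=12, bit5=0)
  nb ..#..: next=.  (t=2,i=3, bit4=0)
  nb ...##: next=.  (t=2,i=7, bit3=0)
  nb ...#.: next=.  (t=0,i=11, bit2=0)
  nb ....#: next=#  (t=1,i=11, bit1=1)
  nb .....: next=#  (t=1,i=9, bit0=1)
  bits 11000110000111010011101111000011 = 3323804611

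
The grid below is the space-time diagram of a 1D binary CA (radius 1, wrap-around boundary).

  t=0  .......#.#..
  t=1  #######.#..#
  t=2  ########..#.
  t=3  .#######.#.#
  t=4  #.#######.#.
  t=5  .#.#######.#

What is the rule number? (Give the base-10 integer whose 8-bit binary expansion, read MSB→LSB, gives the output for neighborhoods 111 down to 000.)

  ###|#  b7=1 t=1,i=0
  ##.|#  b6=1 t=1,i=6
  #.#|#  b5=1 t=0,i=8
  #..|.  b4=0 t=0,i=10
  .##|.  b3=0 t=1,i=11
  .#.|.  b2=0 t=0,i=7
  ..#|#  b1=1 t=0,i=6
  ...|#  b0=1 t=0,i=0
  bits 11100011 = 227

227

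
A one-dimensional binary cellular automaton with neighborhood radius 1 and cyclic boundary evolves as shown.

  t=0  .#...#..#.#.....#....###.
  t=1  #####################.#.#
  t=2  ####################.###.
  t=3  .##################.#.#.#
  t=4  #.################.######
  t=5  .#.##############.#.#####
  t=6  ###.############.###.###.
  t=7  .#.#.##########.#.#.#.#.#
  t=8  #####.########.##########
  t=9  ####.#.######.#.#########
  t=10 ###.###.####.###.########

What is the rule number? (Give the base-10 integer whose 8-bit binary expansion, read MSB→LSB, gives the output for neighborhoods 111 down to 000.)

183

  ###|#  b7=1 t=0,i=22
  ##.|.  b6=0 t=0,i=23
  #.#|#  b5=1 t=0,i=9
  #..|#  b4=1 t=0,i=2
  .##|.  b3=0 t=0,i=21
  .#.|#  b2=1 t=0,i=1
  ..#|#  b1=1 t=0,i=0
  ...|#  b0=1 t=0,i=3
  bits 10110111 = 183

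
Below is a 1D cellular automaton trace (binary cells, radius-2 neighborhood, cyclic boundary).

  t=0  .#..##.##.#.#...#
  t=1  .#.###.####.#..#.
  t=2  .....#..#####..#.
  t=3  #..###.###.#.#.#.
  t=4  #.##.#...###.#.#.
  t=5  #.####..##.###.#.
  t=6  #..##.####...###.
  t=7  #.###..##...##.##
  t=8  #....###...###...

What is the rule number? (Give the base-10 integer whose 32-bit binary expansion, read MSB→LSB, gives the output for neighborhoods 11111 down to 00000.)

  #####|.  b31=0 t=2,i=10
  ####.|#  b30=1 t=1,i=9
  ###.#|#  b29=1 t=1,i=5
  ###..|.  b28=0 t=2,i=12
  ##.##|.  b27=0 t=0,i=6
  ##.#.|#  b26=1 t=0,i=9
  ##..#|#  b25=1 t=2,i=13
  ##...|.  b24=0 t=6,i=10
  #.###|.  b23=0 t=1,i=3
  #.##.|#  b22=1 t=0,i=7
  #.#.#|#  b21=1 t=0,i=10
  #.#..|#  b20=1 t=0,i=1
  #..##|#  b19=1 t=0,i=3
  #..#.|.  b18=0 t=1,i=0
  #...#|.  b17=0 t=0,i=14
  #....|#  b16=1 t=2,i=0
  .####|#  b15=1 t=1,i=8
  .###.|.  b14=0 t=1,i=4
  .##.#|#  b13=1 t=0,i=5
  .##..|.  b12=0 t=7,i=8
  .#.##|.  b11=0 t=1,i=2
  .#.#.|.  b10=0 t=0,i=0
  .#..#|.  b9=0 t=0,i=2
  .#...|.  b8=0 t=0,i=13
  ..###|#  b7=1 t=2,i=8
  ..##.|#  b6=1 t=0,i=4
  ..#.#|.  b5=0 t=0,i=16
  ..#..|#  b4=1 t=1,i=15
  ...##|#  b3=1 t=4,i=8
  ...#.|#  b2=1 t=0,i=15
  ....#|#  b1=1 t=2,i=3
  .....|.  b0=0 t=2,i=1
  bits 01100110011110011010000011011110 = 1719247070

1719247070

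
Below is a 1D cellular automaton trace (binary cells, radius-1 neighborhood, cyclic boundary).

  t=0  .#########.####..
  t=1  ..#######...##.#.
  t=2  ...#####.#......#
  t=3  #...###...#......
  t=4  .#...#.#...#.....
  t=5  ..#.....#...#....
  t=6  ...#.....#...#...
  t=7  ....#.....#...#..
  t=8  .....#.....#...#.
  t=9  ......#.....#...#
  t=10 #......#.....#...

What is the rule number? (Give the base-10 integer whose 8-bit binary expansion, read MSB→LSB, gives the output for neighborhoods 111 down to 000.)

  ### -> #   bit 7 = 1  t=0,i=2
  ##. -> .   bit 6 = 0  t=0,i=9
  #.# -> .   bit 5 = 0  t=0,i=10
  #.. -> #   bit 4 = 1  t=0,i=15
  .## -> .   bit 3 = 0  t=0,i=1
  .#. -> .   bit 2 = 0  t=1,i=15
  ..# -> .   bit 1 = 0  t=0,i=0
  ... -> .   bit 0 = 0  t=0,i=16
  bits 10010000 = 144

144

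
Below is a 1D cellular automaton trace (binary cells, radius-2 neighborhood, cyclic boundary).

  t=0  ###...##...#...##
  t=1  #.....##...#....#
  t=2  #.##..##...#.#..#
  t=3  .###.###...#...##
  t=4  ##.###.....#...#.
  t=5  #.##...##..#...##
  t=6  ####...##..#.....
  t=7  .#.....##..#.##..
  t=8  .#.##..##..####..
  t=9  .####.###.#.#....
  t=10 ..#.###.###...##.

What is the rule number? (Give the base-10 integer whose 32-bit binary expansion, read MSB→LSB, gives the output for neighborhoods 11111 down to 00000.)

  ##### -> #   bit 31 = 1  t=0,i=0
  ####. -> .   bit 30 = 0  t=0,i=1
  ###.# -> #   bit 29 = 1  t=3,i=3
  ###.. -> .   bit 28 = 0  t=0,i=2
  ##.## -> #   bit 27 = 1  t=2,i=1
  ##.#. -> #   bit 26 = 1  t=9,i=9
  ##..# -> .   bit 25 = 0  t=2,i=4
  ##... -> .   bit 24 = 0  t=0,i=3
  #.### -> #   bit 23 = 1  t=3,i=1
  #.##. -> #   bit 22 = 1  t=2,i=2
  #.#.# -> #   bit 21 = 1  t=9,i=10
  #.#.. -> .   bit 20 = 0  t=2,i=13
  #..## -> #   bit 19 = 1  t=2,i=5
  #..#. -> .   bit 18 = 0  t=5,i=10
  #...# -> .   bit 17 = 0  t=0,i=4
  #.... -> #   bit 16 = 1  t=1,i=2
  .#### -> #   bit 15 = 1  t=0,i=16
  .###. -> .   bit 14 = 0  t=3,i=2
  .##.# -> .   bit 13 = 0  t=2,i=0
  .##.. -> #   bit 12 = 1  t=0,i=7
  .#.## -> #   bit 11 = 1  t=4,i=16
  .#.#. -> .   bit 10 = 0  t=2,i=12
  .#..# -> .   bit 9 = 0  t=2,i=14
  .#... -> .   bit 8 = 0  t=0,i=12
  ..### -> .   bit 7 = 0  t=0,i=15
  ..##. -> #   bit 6 = 1  t=0,i=6
  ..#.# -> #   bit 5 = 1  t=2,i=11
  ..#.. -> #   bit 4 = 1  t=0,i=11
  ...## -> .   bit 3 = 0  t=0,i=5
  ...#. -> .   bit 2 = 0  t=0,i=10
  ....# -> .   bit 1 = 0  t=1,i=4
  ..... -> #   bit 0 = 1  t=1,i=3
  bits 10101100111010011001100001110001 = 2900990065

2900990065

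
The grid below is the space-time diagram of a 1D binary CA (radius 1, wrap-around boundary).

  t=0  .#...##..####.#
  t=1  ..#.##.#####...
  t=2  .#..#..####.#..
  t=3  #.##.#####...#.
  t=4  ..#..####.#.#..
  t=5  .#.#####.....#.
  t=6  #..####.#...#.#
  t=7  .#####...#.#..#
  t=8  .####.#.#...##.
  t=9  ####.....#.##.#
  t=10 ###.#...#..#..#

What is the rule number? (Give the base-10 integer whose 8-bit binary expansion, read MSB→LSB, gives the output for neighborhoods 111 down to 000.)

154

  ### -> #   bit 7 = 1  t=0,i=10
  ##. -> .   bit 6 = 0  t=0,i=6
  #.# -> .   bit 5 = 0  t=0,i=0
  #.. -> #   bit 4 = 1  t=0,i=2
  .## -> #   bit 3 = 1  t=0,i=5
  .#. -> .   bit 2 = 0  t=0,i=1
  ..# -> #   bit 1 = 1  t=0,i=4
  ... -> .   bit 0 = 0  t=0,i=3
  bits 10011010 = 154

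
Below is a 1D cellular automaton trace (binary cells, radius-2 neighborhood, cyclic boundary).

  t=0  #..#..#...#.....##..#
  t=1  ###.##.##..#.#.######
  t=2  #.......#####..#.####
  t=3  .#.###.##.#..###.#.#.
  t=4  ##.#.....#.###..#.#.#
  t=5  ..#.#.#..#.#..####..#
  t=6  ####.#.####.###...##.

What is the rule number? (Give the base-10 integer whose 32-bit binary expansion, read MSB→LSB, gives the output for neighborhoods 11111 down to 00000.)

  [31] ##### => #  t=1,i=0
  [30] ####. => .  t=1,i=1
  [29] ###.# => .  t=1,i=2
  [28] ###.. => .  t=2,i=0
  [27] ##.## => .  t=1,i=3
  [26] ##.#. => #  t=3,i=9
  [25] ##..# => #  t=0,i=1
  [24] ##... => #  t=2,i=1
  [23] #.### => #  t=1,i=15
  [22] #.##. => .  t=1,i=4
  [21] #.#.# => .  t=1,i=13
  [20] #.#.. => .  t=3,i=10
  [19] #..## => #  t=0,i=19
  [18] #..#. => #  t=0,i=2
  [17] #...# => #  t=0,i=8
  [16] #.... => .  t=0,i=12
  [15] .#### => .  t=1,i=16
  [14] .###. => .  t=3,i=4
  [13] .##.# => .  t=1,i=5
  [12] .##.. => #  t=0,i=0
  [11] .#.## => .  t=1,i=14
  [10] .#.#. => #  t=1,i=12
  [9] .#..# => #  t=0,i=4
  [8] .#... => #  t=0,i=7
  [7] ..### => #  t=2,i=8
  [6] ..##. => #  t=0,i=16
  [5] ..#.# => #  t=1,i=11
  [4] ..#.. => .  t=0,i=3
  [3] ...## => #  t=0,i=15
  [2] ...#. => .  t=0,i=9
  [1] ....# => .  t=0,i=14
  [0] ..... => #  t=0,i=13
  bits 10000111100011100001011111101001 = 2274236393

2274236393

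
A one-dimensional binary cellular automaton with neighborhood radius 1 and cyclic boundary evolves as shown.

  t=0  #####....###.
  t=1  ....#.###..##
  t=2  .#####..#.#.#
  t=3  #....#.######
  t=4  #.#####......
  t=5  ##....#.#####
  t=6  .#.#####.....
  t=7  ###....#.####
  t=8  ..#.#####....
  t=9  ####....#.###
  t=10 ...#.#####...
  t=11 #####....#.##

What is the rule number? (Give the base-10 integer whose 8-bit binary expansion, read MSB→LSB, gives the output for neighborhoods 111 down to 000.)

  ### -> .   bit 7 = 0  t=0,i=1
  ##. -> #   bit 6 = 1  t=0,i=4
  #.# -> #   bit 5 = 1  t=0,i=12
  #.. -> .   bit 4 = 0  t=0,i=5
  .## -> .   bit 3 = 0  t=0,i=0
  .#. -> #   bit 2 = 1  t=1,i=4
  ..# -> #   bit 1 = 1  t=0,i=8
  ... -> #   bit 0 = 1  t=0,i=6
  bits 01100111 = 103

103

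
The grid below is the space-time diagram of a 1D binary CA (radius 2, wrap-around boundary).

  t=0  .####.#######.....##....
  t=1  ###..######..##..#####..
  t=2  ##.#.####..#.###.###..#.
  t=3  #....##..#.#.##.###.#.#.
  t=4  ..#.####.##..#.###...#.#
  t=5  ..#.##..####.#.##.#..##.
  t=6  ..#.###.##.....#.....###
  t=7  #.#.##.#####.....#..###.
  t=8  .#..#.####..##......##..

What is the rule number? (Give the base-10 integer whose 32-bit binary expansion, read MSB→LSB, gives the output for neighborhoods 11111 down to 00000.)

  [31] ##### => #  t=0,i=8
  [30] ####. => .  t=0,i=3
  [29] ###.# => .  t=0,i=4
  [28] ###.. => .  t=0,i=12
  [27] ##.## => #  t=0,i=5
  [26] ##.#. => .  t=2,i=2
  [25] ##..# => #  t=1,i=3
  [24] ##... => #  t=0,i=13
  [23] #.### => #  t=0,i=6
  [22] #.##. => #  t=2,i=0
  [21] #.#.# => .  t=2,i=3
  [20] #.#.. => .  t=3,i=0
  [19] #..## => .  t=1,i=4
  [18] #..#. => .  t=2,i=10
  [17] #...# => .  t=4,i=19
  [16] #.... => #  t=0,i=14
  [15] .#### => #  t=0,i=2
  [14] .###. => #  t=1,i=1
  [13] .##.# => .  t=2,i=1
  [12] .##.. => #  t=0,i=19
  [11] .#.## => .  t=2,i=4
  [10] .#.#. => #  t=3,i=10
  [9] .#..# => .  t=4,i=0
  [8] .#... => .  t=3,i=1
  [7] ..### => #  t=0,i=1
  [6] ..##. => #  t=0,i=18
  [5] ..#.# => #  t=2,i=11
  [4] ..#.. => .  t=6,i=15
  [3] ...## => #  t=0,i=0
  [2] ...#. => .  t=4,i=20
  [1] ....# => .  t=0,i=16
  [0] ..... => .  t=0,i=15
  bits 10001011110000011101010011101000 = 2344735976

2344735976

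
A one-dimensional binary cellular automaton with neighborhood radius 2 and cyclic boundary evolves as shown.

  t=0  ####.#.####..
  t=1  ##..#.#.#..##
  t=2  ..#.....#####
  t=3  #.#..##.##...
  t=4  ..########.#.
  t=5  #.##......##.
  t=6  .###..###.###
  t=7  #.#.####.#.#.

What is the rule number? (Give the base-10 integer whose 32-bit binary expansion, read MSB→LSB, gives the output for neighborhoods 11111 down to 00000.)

240843475

  ##### -> .   bit 31 = 0  t=2,i=10
  ####. -> .   bit 30 = 0  t=0,i=2
  ###.# -> .   bit 29 = 0  t=0,i=3
  ###.. -> .   bit 28 = 0  t=0,i=10
  ##.## -> #   bit 27 = 1  t=3,i=7
  ##.#. -> #   bit 26 = 1  t=0,i=4
  ##..# -> #   bit 25 = 1  t=0,i=11
  ##... -> .   bit 24 = 0  t=3,i=10
  #.### -> .   bit 23 = 0  t=0,i=7
  #.##. -> #   bit 22 = 1  t=3,i=8
  #.#.# -> .   bit 21 = 0  t=0,i=5
  #.#.. -> #   bit 20 = 1  t=1,i=8
  #..## -> #   bit 19 = 1  t=0,i=12
  #..#. -> .   bit 18 = 0  t=1,i=3
  #...# -> #   bit 17 = 1  t=3,i=11
  #.... -> .   bit 16 = 0  t=2,i=4
  .#### -> #   bit 15 = 1  t=0,i=1
  .###. -> #   bit 14 = 1  t=6,i=2
  .##.# -> #   bit 13 = 1  t=3,i=6
  .##.. -> #   bit 12 = 1  t=3,i=9
  .#.## -> #   bit 11 = 1  t=0,i=6
  .#.#. -> .   bit 10 = 0  t=1,i=5
  .#..# -> #   bit 9 = 1  t=1,i=9
  .#... -> .   bit 8 = 0  t=2,i=3
  ..### -> #   bit 7 = 1  t=0,i=0
  ..##. -> #   bit 6 = 1  t=3,i=5
  ..#.# -> .   bit 5 = 0  t=1,i=4
  ..#.. -> #   bit 4 = 1  t=2,i=2
  ...## -> .   bit 3 = 0  t=2,i=7
  ...#. -> .   bit 2 = 0  t=3,i=12
  ....# -> #   bit 1 = 1  t=2,i=6
  ..... -> #   bit 0 = 1  t=2,i=5
  bits 00001110010110101111101011010011 = 240843475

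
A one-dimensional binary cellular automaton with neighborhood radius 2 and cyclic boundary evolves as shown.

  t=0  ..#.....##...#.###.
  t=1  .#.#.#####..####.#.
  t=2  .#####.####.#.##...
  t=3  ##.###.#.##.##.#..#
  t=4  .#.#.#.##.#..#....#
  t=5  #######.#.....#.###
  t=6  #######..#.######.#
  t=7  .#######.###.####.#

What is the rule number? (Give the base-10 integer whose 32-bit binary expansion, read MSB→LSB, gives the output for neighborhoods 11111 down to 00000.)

  [31] ##### => #  t=1,i=7
  [30] ####. => #  t=1,i=8
  [29] ###.# => #  t=1,i=15
  [28] ###.. => #  t=0,i=17
  [27] ##.## => .  t=2,i=6
  [26] ##.#. => .  t=1,i=16
  [25] ##..# => #  t=1,i=10
  [24] ##... => .  t=0,i=10
  [23] #.### => #  t=0,i=15
  [22] #.##. => .  t=2,i=14
  [21] #.#.# => #  t=1,i=3
  [20] #.#.. => .  t=1,i=17
  [19] #..## => .  t=1,i=11
  [18] #..#. => .  t=1,i=0
  [17] #...# => .  t=0,i=0
  [16] #.... => .  t=0,i=4
  [15] .#### => .  t=1,i=6
  [14] .###. => .  t=0,i=16
  [13] .##.# => #  t=3,i=10
  [12] .##.. => #  t=0,i=9
  [11] .#.## => #  t=0,i=14
  [10] .#.#. => #  t=1,i=2
  [9] .#..# => .  t=1,i=18
  [8] .#... => #  t=0,i=3
  [7] ..### => #  t=1,i=12
  [6] ..##. => #  t=0,i=8
  [5] ..#.# => #  t=0,i=13
  [4] ..#.. => .  t=0,i=2
  [3] ...## => #  t=0,i=7
  [2] ...#. => #  t=0,i=1
  [1] ....# => #  t=0,i=6
  [0] ..... => #  t=0,i=5
  bits 11110010101000000011110111101111 = 4070587887

4070587887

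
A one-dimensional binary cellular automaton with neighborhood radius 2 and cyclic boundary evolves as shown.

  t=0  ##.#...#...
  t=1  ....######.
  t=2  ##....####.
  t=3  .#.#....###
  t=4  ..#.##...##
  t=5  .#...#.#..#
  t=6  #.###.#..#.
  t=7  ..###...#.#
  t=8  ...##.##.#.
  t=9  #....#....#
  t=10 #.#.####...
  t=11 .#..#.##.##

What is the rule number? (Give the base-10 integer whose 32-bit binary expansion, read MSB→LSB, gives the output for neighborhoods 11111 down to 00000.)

4169618709

  nb #####: next=#  (t=1,i=6, bit31=1)
  nb ####.: next=#  (t=1,i=8, bit30=1)
  nb ###.#: next=#  (t=2,i=9, bit29=1)
  nb ###..: next=#  (t=1,i=9, bit28=1)
  nb ##.##: next=#  (t=2,i=10, bit27=1)
  nb ##.#.: next=.  (t=0,i=2, bit26=0)
  nb ##..#: next=.  (t=4,i=0, bit25=0)
  nb ##...: next=.  (t=1,i=10, bit24=0)
  nb #.###: next=#  (t=6,i=2, bit23=1)
  nb #.##.: next=.  (t=2,i=0, bit22=0)
  nb #.#.#: next=.  (t=3,i=1, bit21=0)
  nb #.#..: next=.  (t=0,i=3, bit20=0)
  nb #..##: next=.  (t=7,i=1, bit19=0)
  nb #..#.: next=#  (t=4,i=1, bit18=1)
  nb #...#: next=#  (t=0,i=5, bit17=1)
  nb #....: next=#  (t=1,i=0, bit16=1)
  nb .####: next=.  (t=1,i=5, bit15=0)
  nb .###.: next=#  (t=3,i=9, bit14=1)
  nb .##.#: next=.  (t=0,i=1, bit13=0)
  nb .##..: next=#  (t=2,i=1, bit12=1)
  nb .#.##: next=.  (t=4,i=3, bit11=0)
  nb .#.#.: next=#  (t=3,i=2, bit10=1)
  nb .#..#: next=.  (t=5,i=8, bit9=0)
  nb .#...: next=#  (t=0,i=4, bit8=1)
  nb ..###: next=.  (t=1,i=4, bit7=0)
  nb ..##.: next=.  (t=0,i=0, bit6=0)
  nb ..#.#: next=.  (t=4,i=2, bit5=0)
  nb ..#..: next=#  (t=0,i=7, bit4=1)
  nb ...##: next=.  (t=0,i=10, bit3=0)
  nb ...#.: next=#  (t=0,i=6, bit2=1)
  nb ....#: next=.  (t=1,i=2, bit1=0)
  nb .....: next=#  (t=1,i=1, bit0=1)
  bits 11111000100001110101010100010101 = 4169618709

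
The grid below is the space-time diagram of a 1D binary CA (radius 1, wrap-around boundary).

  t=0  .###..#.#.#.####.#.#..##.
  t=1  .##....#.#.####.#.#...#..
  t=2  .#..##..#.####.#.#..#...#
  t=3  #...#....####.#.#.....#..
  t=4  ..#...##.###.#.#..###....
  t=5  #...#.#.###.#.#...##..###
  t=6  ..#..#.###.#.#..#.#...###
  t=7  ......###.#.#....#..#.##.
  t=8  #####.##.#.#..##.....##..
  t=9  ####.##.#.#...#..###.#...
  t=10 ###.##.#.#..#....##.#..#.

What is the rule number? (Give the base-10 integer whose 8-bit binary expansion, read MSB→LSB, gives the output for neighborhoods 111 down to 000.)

  [7] ### => #  t=0,i=2
  [6] ##. => .  t=0,i=3
  [5] #.# => #  t=0,i=7
  [4] #.. => .  t=0,i=4
  [3] .## => #  t=0,i=1
  [2] .#. => .  t=0,i=6
  [1] ..# => .  t=0,i=0
  [0] ... => #  t=1,i=4
  bits 10101001 = 169

169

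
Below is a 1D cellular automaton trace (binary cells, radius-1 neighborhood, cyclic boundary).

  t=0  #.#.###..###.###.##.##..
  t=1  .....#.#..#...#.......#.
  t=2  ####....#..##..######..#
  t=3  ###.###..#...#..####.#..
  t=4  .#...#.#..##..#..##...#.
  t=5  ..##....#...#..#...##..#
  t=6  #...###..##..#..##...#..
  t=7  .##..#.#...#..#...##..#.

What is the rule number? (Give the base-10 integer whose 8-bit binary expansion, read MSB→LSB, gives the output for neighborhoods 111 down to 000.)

  ###|#  b7=1 t=0,i=5
  ##.|.  b6=0 t=0,i=6
  #.#|.  b5=0 t=0,i=1
  #..|#  b4=1 t=0,i=7
  .##|.  b3=0 t=0,i=4
  .#.|.  b2=0 t=0,i=0
  ..#|.  b1=0 t=0,i=8
  ...|#  b0=1 t=1,i=0
  bits 10010001 = 145

145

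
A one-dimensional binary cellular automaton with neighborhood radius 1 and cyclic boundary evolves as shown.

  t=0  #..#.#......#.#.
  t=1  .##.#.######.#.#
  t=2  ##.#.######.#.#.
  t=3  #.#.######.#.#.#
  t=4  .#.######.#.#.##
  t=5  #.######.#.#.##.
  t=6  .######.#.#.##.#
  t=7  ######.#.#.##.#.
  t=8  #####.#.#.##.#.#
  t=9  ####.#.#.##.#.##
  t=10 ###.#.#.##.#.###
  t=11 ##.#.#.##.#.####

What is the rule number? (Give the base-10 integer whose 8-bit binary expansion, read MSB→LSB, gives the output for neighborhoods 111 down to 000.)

  ###|#  b7=1 t=1,i=7
  ##.|.  b6=0 t=1,i=2
  #.#|#  b5=1 t=0,i=4
  #..|#  b4=1 t=0,i=1
  .##|#  b3=1 t=1,i=1
  .#.|.  b2=0 t=0,i=0
  ..#|#  b1=1 t=0,i=2
  ...|#  b0=1 t=0,i=7
  bits 10111011 = 187

187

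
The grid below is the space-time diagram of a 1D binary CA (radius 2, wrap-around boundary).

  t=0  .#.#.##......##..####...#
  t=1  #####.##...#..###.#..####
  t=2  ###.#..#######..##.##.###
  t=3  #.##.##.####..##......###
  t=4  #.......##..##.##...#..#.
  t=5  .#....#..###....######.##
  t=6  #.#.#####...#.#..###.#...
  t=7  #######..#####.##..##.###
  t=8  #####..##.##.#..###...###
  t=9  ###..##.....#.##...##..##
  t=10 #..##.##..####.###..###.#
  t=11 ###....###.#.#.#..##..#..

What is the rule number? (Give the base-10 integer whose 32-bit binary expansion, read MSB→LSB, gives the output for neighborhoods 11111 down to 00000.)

  #####|#  b31=1 t=1,i=0
  ####.|.  b30=0 t=0,i=19
  ###.#|#  b29=1 t=1,i=4
  ###..|.  b28=0 t=0,i=20
  ##.##|.  b27=0 t=1,i=5
  ##.#.|#  b26=1 t=1,i=17
  ##..#|#  b25=1 t=0,i=15
  ##...|#  b24=1 t=0,i=7
  #.###|#  b23=1 t=2,i=22
  #.##.|.  b22=0 t=0,i=5
  #.#.#|#  b21=1 t=0,i=1
  #.#..|.  b20=0 t=1,i=18
  #..##|#  b19=1 t=0,i=16
  #..#.|.  b18=0 t=4,i=22
  #...#|#  b17=1 t=0,i=22
  #....|.  b16=0 t=0,i=8
  .####|#  b15=1 t=0,i=18
  .###.|.  b14=0 t=1,i=15
  .##.#|.  b13=0 t=2,i=17
  .##..|#  b12=1 t=0,i=6
  .#.##|#  b11=1 t=0,i=4
  .#.#.|#  b10=1 t=0,i=0
  .#..#|#  b9=1 t=1,i=12
  .#...|#  b8=1 t=4,i=1
  ..###|.  b7=0 t=0,i=17
  ..##.|.  b6=0 t=0,i=13
  ..#.#|#  b5=1 t=0,i=24
  ..#..|#  b4=1 t=1,i=11
  ...##|.  b3=0 t=0,i=12
  ...#.|#  b2=1 t=0,i=23
  ....#|#  b1=1 t=0,i=11
  .....|.  b0=0 t=0,i=9
  bits 10100111101010101001111100110110 = 2812976950

2812976950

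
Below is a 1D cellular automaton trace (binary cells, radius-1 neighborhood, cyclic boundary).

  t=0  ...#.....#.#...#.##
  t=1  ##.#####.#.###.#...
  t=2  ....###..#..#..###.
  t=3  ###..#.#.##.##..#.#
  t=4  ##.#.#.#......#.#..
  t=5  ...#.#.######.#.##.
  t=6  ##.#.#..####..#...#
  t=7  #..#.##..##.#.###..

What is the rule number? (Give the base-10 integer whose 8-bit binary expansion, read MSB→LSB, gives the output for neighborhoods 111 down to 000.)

  nb ###: next=#  (t=1,i=4, bit7=1)
  nb ##.: next=.  (t=0,i=18, bit6=0)
  nb #.#: next=.  (t=0,i=10, bit5=0)
  nb #..: next=#  (t=0,i=0, bit4=1)
  nb .##: next=.  (t=0,i=17, bit3=0)
  nb .#.: next=#  (t=0,i=3, bit2=1)
  nb ..#: next=.  (t=0,i=2, bit1=0)
  nb ...: next=#  (t=0,i=1, bit0=1)
  bits 10010101 = 149

149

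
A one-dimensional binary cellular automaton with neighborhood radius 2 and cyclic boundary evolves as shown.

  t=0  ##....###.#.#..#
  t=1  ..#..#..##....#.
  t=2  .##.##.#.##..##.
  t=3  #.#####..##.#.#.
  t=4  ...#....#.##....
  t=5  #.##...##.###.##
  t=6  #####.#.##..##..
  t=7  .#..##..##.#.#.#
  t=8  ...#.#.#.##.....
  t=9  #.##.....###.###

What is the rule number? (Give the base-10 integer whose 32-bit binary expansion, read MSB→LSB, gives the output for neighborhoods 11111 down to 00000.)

760000573

  [31] ##### => .  t=3,i=4
  [30] ####. => .  t=3,i=5
  [29] ###.# => #  t=0,i=8
  [28] ###.. => .  t=0,i=1
  [27] ##.## => #  t=2,i=3
  [26] ##.#. => #  t=0,i=9
  [25] ##..# => .  t=2,i=11
  [24] ##... => #  t=0,i=2
  [23] #.### => .  t=3,i=2
  [22] #.##. => #  t=2,i=4
  [21] #.#.# => .  t=0,i=10
  [20] #.#.. => .  t=0,i=12
  [19] #..## => #  t=0,i=14
  [18] #..#. => #  t=1,i=4
  [17] #...# => .  t=1,i=0
  [16] #.... => .  t=0,i=3
  [15] .#### => #  t=3,i=3
  [14] .###. => .  t=0,i=0
  [13] .##.# => #  t=2,i=2
  [12] .##.. => #  t=1,i=9
  [11] .#.## => .  t=2,i=8
  [10] .#.#. => .  t=0,i=11
  [9] .#..# => .  t=0,i=13
  [8] .#... => .  t=1,i=15
  [7] ..### => .  t=0,i=6
  [6] ..##. => .  t=1,i=8
  [5] ..#.# => #  t=4,i=8
  [4] ..#.. => #  t=1,i=2
  [3] ...## => #  t=0,i=5
  [2] ...#. => #  t=1,i=1
  [1] ....# => .  t=0,i=4
  [0] ..... => #  t=4,i=0
  bits 00101101010011001011000000111101 = 760000573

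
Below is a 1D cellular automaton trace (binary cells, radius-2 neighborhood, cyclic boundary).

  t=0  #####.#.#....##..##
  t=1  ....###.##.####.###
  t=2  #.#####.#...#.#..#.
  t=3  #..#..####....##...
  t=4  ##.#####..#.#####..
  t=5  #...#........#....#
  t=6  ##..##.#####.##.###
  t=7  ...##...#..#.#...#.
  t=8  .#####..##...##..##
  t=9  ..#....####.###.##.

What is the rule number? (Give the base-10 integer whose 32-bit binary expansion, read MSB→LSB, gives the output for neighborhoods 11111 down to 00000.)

628675547

  [31] ##### => .  t=0,i=0
  [30] ####. => .  t=0,i=3
  [29] ###.# => #  t=0,i=4
  [28] ###.. => .  t=1,i=18
  [27] ##.## => .  t=1,i=7
  [26] ##.#. => #  t=0,i=5
  [25] ##..# => .  t=0,i=15
  [24] ##... => #  t=1,i=0
  [23] #.### => .  t=1,i=11
  [22] #.##. => #  t=1,i=8
  [21] #.#.# => #  t=0,i=6
  [20] #.#.. => #  t=0,i=8
  [19] #..## => #  t=0,i=16
  [18] #..#. => .  t=2,i=16
  [17] #...# => .  t=2,i=10
  [16] #.... => .  t=0,i=10
  [15] .#### => #  t=0,i=18
  [14] .###. => #  t=1,i=5
  [13] .##.# => .  t=1,i=9
  [12] .##.. => #  t=0,i=14
  [11] .#.## => .  t=2,i=1
  [10] .#.#. => .  t=0,i=7
  [9] .#..# => #  t=2,i=15
  [8] .#... => #  t=0,i=9
  [7] ..### => #  t=0,i=17
  [6] ..##. => #  t=0,i=13
  [5] ..#.# => .  t=2,i=12
  [4] ..#.. => #  t=3,i=0
  [3] ...## => #  t=0,i=12
  [2] ...#. => .  t=2,i=11
  [1] ....# => #  t=0,i=11
  [0] ..... => #  t=5,i=7
  bits 00100101011110001101001111011011 = 628675547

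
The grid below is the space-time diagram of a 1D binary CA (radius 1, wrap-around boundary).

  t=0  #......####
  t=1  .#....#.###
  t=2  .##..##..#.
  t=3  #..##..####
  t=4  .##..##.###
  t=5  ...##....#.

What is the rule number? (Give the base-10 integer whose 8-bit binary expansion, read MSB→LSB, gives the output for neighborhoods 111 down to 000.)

  nb ###: next=#  (t=0,i=8, bit7=1)
  nb ##.: next=.  (t=0,i=0, bit6=0)
  nb #.#: next=.  (t=1,i=0, bit5=0)
  nb #..: next=#  (t=0,i=1, bit4=1)
  nb .##: next=.  (t=0,i=7, bit3=0)
  nb .#.: next=#  (t=1,i=1, bit2=1)
  nb ..#: next=#  (t=0,i=6, bit1=1)
  nb ...: next=.  (t=0,i=2, bit0=0)
  bits 10010110 = 150

150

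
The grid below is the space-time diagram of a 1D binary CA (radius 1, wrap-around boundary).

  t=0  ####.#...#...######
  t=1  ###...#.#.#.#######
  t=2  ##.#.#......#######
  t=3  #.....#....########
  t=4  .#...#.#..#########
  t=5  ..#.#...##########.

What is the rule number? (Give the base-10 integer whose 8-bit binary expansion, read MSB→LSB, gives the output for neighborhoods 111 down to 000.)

154

  ###|#  b7=1 t=0,i=0
  ##.|.  b6=0 t=0,i=3
  #.#|.  b5=0 t=0,i=4
  #..|#  b4=1 t=0,i=6
  .##|#  b3=1 t=0,i=13
  .#.|.  b2=0 t=0,i=5
  ..#|#  b1=1 t=0,i=8
  ...|.  b0=0 t=0,i=7
  bits 10011010 = 154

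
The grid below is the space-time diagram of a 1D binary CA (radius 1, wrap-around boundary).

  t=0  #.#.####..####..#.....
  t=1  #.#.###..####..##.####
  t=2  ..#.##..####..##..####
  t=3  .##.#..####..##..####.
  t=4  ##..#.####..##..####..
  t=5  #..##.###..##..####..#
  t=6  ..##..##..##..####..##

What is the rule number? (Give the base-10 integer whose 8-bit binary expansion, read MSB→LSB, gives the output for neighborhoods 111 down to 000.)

143

  nb ###: next=#  (t=0,i=5, bit7=1)
  nb ##.: next=.  (t=0,i=7, bit6=0)
  nb #.#: next=.  (t=0,i=1, bit5=0)
  nb #..: next=.  (t=0,i=8, bit4=0)
  nb .##: next=#  (t=0,i=4, bit3=1)
  nb .#.: next=#  (t=0,i=0, bit2=1)
  nb ..#: next=#  (t=0,i=9, bit1=1)
  nb ...: next=#  (t=0,i=18, bit0=1)
  bits 10001111 = 143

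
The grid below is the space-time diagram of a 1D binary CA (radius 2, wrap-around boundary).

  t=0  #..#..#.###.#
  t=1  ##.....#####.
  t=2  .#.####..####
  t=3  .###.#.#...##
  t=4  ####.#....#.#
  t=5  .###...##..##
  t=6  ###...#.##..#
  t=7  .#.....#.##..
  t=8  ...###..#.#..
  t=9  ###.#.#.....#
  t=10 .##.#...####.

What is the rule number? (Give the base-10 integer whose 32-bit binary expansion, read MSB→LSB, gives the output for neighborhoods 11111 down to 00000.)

  #####|#  b31=1 t=1,i=9
  ####.|#  b30=1 t=1,i=10
  ###.#|#  b29=1 t=0,i=10
  ###..|.  b28=0 t=2,i=6
  ##.##|#  b27=1 t=0,i=11
  ##.#.|.  b26=0 t=2,i=0
  ##..#|#  b25=1 t=0,i=1
  ##...|.  b24=0 t=1,i=2
  #.###|#  b23=1 t=0,i=8
  #.##.|.  b22=0 t=0,i=12
  #.#.#|#  b21=1 t=2,i=1
  #.#..|.  b20=0 t=3,i=7
  #..##|.  b19=0 t=2,i=8
  #..#.|.  b18=0 t=0,i=2
  #...#|.  b17=0 t=3,i=9
  #....|#  b16=1 t=1,i=3
  .####|.  b15=0 t=1,i=8
  .###.|#  b14=1 t=0,i=9
  .##.#|#  b13=1 t=3,i=12
  .##..|#  b12=1 t=0,i=0
  .#.##|#  b11=1 t=0,i=7
  .#.#.|.  b10=0 t=3,i=6
  .#..#|.  b9=0 t=0,i=4
  .#...|.  b8=0 t=3,i=8
  ..###|.  b7=0 t=1,i=7
  ..##.|.  b6=0 t=3,i=11
  ..#.#|.  b5=0 t=0,i=6
  ..#..|.  b4=0 t=0,i=3
  ...##|#  b3=1 t=1,i=6
  ...#.|.  b2=0 t=4,i=9
  ....#|#  b1=1 t=1,i=5
  .....|#  b0=1 t=1,i=4
  bits 11101010101000010111100000001011 = 3936450571

3936450571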